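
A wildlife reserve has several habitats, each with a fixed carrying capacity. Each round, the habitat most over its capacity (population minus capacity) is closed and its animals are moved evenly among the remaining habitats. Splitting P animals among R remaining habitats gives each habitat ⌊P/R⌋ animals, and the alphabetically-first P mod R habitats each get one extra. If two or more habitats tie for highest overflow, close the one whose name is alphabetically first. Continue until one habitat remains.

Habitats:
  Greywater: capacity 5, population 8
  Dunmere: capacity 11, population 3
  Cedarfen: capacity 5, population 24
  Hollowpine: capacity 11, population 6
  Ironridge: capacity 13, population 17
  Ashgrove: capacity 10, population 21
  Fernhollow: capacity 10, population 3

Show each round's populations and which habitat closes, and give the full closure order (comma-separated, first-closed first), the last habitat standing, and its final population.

Round 1: Ashgrove=21 Cedarfen=24 Dunmere=3 Fernhollow=3 Greywater=8 Hollowpine=6 Ironridge=17 → close Cedarfen (overflow 19)
  24÷6 = 4 each, +1 to first 0
Round 2: Ashgrove=25 Dunmere=7 Fernhollow=7 Greywater=12 Hollowpine=10 Ironridge=21 → close Ashgrove (overflow 15)
  25÷5 = 5 each, +1 to first 0
Round 3: Dunmere=12 Fernhollow=12 Greywater=17 Hollowpine=15 Ironridge=26 → close Ironridge (overflow 13)
  26÷4 = 6 each, +1 to first 2
Round 4: Dunmere=19 Fernhollow=19 Greywater=23 Hollowpine=21 → close Greywater (overflow 18)
  23÷3 = 7 each, +1 to first 2
Round 5: Dunmere=27 Fernhollow=27 Hollowpine=28 → close Fernhollow (overflow 17)
  27÷2 = 13 each, +1 to first 1
Round 6: Dunmere=41 Hollowpine=41 → close Dunmere (overflow 30)
  41÷1 = 41 each, +1 to first 0

Closure order: Cedarfen, Ashgrove, Ironridge, Greywater, Fernhollow, Dunmere
Last habitat: Hollowpine with 82 animals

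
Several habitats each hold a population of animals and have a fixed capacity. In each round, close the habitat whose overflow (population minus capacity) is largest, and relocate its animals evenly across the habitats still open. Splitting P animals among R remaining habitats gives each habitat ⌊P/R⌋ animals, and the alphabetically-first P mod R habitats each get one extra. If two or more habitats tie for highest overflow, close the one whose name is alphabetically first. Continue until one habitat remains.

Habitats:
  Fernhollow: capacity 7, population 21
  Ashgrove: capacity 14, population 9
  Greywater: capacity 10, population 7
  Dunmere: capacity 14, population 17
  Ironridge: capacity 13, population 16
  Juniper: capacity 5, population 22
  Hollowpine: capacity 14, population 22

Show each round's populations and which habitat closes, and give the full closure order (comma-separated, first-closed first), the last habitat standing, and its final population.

Round 1: Ashgrove=9 Dunmere=17 Fernhollow=21 Greywater=7 Hollowpine=22 Ironridge=16 Juniper=22 → close Juniper (overflow 17)
  22÷6 = 3 each, +1 to first 4
Round 2: Ashgrove=13 Dunmere=21 Fernhollow=25 Greywater=11 Hollowpine=25 Ironridge=19 → close Fernhollow (overflow 18)
  25÷5 = 5 each, +1 to first 0
Round 3: Ashgrove=18 Dunmere=26 Greywater=16 Hollowpine=30 Ironridge=24 → close Hollowpine (overflow 16)
  30÷4 = 7 each, +1 to first 2
Round 4: Ashgrove=26 Dunmere=34 Greywater=23 Ironridge=31 → close Dunmere (overflow 20)
  34÷3 = 11 each, +1 to first 1
Round 5: Ashgrove=38 Greywater=34 Ironridge=42 → close Ironridge (overflow 29)
  42÷2 = 21 each, +1 to first 0
Round 6: Ashgrove=59 Greywater=55 → close Ashgrove (overflow 45)
  59÷1 = 59 each, +1 to first 0

Closure order: Juniper, Fernhollow, Hollowpine, Dunmere, Ironridge, Ashgrove
Last habitat: Greywater with 114 animals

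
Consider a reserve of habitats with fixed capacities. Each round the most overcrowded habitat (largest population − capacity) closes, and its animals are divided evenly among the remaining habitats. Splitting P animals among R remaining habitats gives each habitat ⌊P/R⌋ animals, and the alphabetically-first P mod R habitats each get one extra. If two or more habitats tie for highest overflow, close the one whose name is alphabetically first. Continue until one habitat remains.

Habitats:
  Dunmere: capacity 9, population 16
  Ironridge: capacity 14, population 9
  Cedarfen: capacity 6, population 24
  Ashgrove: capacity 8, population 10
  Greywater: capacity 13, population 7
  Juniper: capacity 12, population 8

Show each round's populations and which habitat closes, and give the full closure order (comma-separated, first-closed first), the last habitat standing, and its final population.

Closure order: Cedarfen, Dunmere, Ashgrove, Ironridge, Juniper
Last habitat: Greywater with 74 animals

Round 1: Ashgrove=10 Cedarfen=24 Dunmere=16 Greywater=7 Ironridge=9 Juniper=8 → close Cedarfen (overflow 18)
  24÷5 = 4 each, +1 to first 4
Round 2: Ashgrove=15 Dunmere=21 Greywater=12 Ironridge=14 Juniper=12 → close Dunmere (overflow 12)
  21÷4 = 5 each, +1 to first 1
Round 3: Ashgrove=21 Greywater=17 Ironridge=19 Juniper=17 → close Ashgrove (overflow 13)
  21÷3 = 7 each, +1 to first 0
Round 4: Greywater=24 Ironridge=26 Juniper=24 → close Ironridge (overflow 12)
  26÷2 = 13 each, +1 to first 0
Round 5: Greywater=37 Juniper=37 → close Juniper (overflow 25)
  37÷1 = 37 each, +1 to first 0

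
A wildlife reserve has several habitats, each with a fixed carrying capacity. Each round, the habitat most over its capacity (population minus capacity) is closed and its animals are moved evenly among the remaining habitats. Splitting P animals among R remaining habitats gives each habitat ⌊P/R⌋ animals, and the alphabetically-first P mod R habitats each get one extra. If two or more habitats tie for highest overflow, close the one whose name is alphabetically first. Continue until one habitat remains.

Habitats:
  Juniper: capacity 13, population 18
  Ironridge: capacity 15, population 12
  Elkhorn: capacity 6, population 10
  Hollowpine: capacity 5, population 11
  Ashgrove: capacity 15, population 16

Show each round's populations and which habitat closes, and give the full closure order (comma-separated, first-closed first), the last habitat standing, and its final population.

Round 1: Ashgrove=16 Elkhorn=10 Hollowpine=11 Ironridge=12 Juniper=18 → close Hollowpine (overflow 6)
  11÷4 = 2 each, +1 to first 3
Round 2: Ashgrove=19 Elkhorn=13 Ironridge=15 Juniper=20 → close Elkhorn (overflow 7)
  13÷3 = 4 each, +1 to first 1
Round 3: Ashgrove=24 Ironridge=19 Juniper=24 → close Juniper (overflow 11)
  24÷2 = 12 each, +1 to first 0
Round 4: Ashgrove=36 Ironridge=31 → close Ashgrove (overflow 21)
  36÷1 = 36 each, +1 to first 0

Closure order: Hollowpine, Elkhorn, Juniper, Ashgrove
Last habitat: Ironridge with 67 animals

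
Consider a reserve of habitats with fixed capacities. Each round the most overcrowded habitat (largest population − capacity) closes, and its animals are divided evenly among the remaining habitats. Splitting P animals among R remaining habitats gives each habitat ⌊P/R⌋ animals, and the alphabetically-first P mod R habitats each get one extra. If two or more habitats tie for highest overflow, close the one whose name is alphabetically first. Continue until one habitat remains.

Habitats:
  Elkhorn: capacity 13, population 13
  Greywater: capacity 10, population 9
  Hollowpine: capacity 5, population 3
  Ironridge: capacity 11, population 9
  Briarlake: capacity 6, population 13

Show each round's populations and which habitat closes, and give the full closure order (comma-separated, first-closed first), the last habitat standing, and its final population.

Closure order: Briarlake, Elkhorn, Greywater, Hollowpine
Last habitat: Ironridge with 47 animals

Round 1: Briarlake=13 Elkhorn=13 Greywater=9 Hollowpine=3 Ironridge=9 → close Briarlake (overflow 7)
  13÷4 = 3 each, +1 to first 1
Round 2: Elkhorn=17 Greywater=12 Hollowpine=6 Ironridge=12 → close Elkhorn (overflow 4)
  17÷3 = 5 each, +1 to first 2
Round 3: Greywater=18 Hollowpine=12 Ironridge=17 → close Greywater (overflow 8)
  18÷2 = 9 each, +1 to first 0
Round 4: Hollowpine=21 Ironridge=26 → close Hollowpine (overflow 16)
  21÷1 = 21 each, +1 to first 0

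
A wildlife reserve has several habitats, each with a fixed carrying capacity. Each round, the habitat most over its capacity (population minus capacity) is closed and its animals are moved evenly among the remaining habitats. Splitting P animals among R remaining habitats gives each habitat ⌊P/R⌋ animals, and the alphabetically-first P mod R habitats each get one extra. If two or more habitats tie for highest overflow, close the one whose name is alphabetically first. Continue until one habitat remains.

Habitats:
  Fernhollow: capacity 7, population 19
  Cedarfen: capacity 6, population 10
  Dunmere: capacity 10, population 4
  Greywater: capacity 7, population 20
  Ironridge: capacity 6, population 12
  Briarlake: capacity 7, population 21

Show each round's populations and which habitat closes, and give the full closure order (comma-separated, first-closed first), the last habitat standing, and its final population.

Round 1: Briarlake=21 Cedarfen=10 Dunmere=4 Fernhollow=19 Greywater=20 Ironridge=12 → close Briarlake (overflow 14)
  21÷5 = 4 each, +1 to first 1
Round 2: Cedarfen=15 Dunmere=8 Fernhollow=23 Greywater=24 Ironridge=16 → close Greywater (overflow 17)
  24÷4 = 6 each, +1 to first 0
Round 3: Cedarfen=21 Dunmere=14 Fernhollow=29 Ironridge=22 → close Fernhollow (overflow 22)
  29÷3 = 9 each, +1 to first 2
Round 4: Cedarfen=31 Dunmere=24 Ironridge=31 → close Cedarfen (overflow 25)
  31÷2 = 15 each, +1 to first 1
Round 5: Dunmere=40 Ironridge=46 → close Ironridge (overflow 40)
  46÷1 = 46 each, +1 to first 0

Closure order: Briarlake, Greywater, Fernhollow, Cedarfen, Ironridge
Last habitat: Dunmere with 86 animals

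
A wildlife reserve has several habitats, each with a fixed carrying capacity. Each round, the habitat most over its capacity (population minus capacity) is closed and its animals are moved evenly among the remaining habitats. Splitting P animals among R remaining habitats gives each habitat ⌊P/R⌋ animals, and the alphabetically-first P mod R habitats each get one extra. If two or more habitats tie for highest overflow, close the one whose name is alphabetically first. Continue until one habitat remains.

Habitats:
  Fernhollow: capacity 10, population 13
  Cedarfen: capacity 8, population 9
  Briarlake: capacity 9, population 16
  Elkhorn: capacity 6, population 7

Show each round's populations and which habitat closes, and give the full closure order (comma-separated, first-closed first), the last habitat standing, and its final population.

Closure order: Briarlake, Fernhollow, Cedarfen
Last habitat: Elkhorn with 45 animals

Round 1: Briarlake=16 Cedarfen=9 Elkhorn=7 Fernhollow=13 → close Briarlake (overflow 7)
  16÷3 = 5 each, +1 to first 1
Round 2: Cedarfen=15 Elkhorn=12 Fernhollow=18 → close Fernhollow (overflow 8)
  18÷2 = 9 each, +1 to first 0
Round 3: Cedarfen=24 Elkhorn=21 → close Cedarfen (overflow 16)
  24÷1 = 24 each, +1 to first 0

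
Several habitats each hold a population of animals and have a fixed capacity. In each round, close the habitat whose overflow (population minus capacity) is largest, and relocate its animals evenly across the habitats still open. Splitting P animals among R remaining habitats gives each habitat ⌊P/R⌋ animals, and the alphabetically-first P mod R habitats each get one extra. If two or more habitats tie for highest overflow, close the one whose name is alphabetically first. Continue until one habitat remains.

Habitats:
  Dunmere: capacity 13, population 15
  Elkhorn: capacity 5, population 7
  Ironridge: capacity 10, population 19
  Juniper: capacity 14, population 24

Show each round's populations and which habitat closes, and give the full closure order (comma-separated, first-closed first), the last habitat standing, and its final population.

Closure order: Juniper, Ironridge, Dunmere
Last habitat: Elkhorn with 65 animals

Round 1: Dunmere=15 Elkhorn=7 Ironridge=19 Juniper=24 → close Juniper (overflow 10)
  24÷3 = 8 each, +1 to first 0
Round 2: Dunmere=23 Elkhorn=15 Ironridge=27 → close Ironridge (overflow 17)
  27÷2 = 13 each, +1 to first 1
Round 3: Dunmere=37 Elkhorn=28 → close Dunmere (overflow 24)
  37÷1 = 37 each, +1 to first 0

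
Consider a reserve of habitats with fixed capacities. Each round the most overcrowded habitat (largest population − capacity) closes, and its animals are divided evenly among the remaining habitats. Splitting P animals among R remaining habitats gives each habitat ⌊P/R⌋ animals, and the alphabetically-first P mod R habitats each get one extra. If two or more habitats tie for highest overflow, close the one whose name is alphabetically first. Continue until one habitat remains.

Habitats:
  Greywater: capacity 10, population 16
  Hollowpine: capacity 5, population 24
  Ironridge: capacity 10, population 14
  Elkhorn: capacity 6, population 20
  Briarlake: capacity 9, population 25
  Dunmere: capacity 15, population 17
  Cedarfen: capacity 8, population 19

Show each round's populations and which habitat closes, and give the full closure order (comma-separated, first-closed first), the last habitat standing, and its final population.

Round 1: Briarlake=25 Cedarfen=19 Dunmere=17 Elkhorn=20 Greywater=16 Hollowpine=24 Ironridge=14 → close Hollowpine (overflow 19)
  24÷6 = 4 each, +1 to first 0
Round 2: Briarlake=29 Cedarfen=23 Dunmere=21 Elkhorn=24 Greywater=20 Ironridge=18 → close Briarlake (overflow 20)
  29÷5 = 5 each, +1 to first 4
Round 3: Cedarfen=29 Dunmere=27 Elkhorn=30 Greywater=26 Ironridge=23 → close Elkhorn (overflow 24)
  30÷4 = 7 each, +1 to first 2
Round 4: Cedarfen=37 Dunmere=35 Greywater=33 Ironridge=30 → close Cedarfen (overflow 29)
  37÷3 = 12 each, +1 to first 1
Round 5: Dunmere=48 Greywater=45 Ironridge=42 → close Greywater (overflow 35)
  45÷2 = 22 each, +1 to first 1
Round 6: Dunmere=71 Ironridge=64 → close Dunmere (overflow 56)
  71÷1 = 71 each, +1 to first 0

Closure order: Hollowpine, Briarlake, Elkhorn, Cedarfen, Greywater, Dunmere
Last habitat: Ironridge with 135 animals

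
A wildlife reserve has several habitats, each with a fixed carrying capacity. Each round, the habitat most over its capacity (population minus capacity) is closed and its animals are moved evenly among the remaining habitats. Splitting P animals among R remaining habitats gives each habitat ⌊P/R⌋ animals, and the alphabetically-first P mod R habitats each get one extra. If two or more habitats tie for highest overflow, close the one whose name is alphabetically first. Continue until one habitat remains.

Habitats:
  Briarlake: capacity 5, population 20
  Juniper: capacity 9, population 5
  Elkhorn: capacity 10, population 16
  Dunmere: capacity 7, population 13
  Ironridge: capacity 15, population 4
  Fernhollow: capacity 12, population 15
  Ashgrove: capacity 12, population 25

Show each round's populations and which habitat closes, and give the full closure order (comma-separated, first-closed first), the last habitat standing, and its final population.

Round 1: Ashgrove=25 Briarlake=20 Dunmere=13 Elkhorn=16 Fernhollow=15 Ironridge=4 Juniper=5 → close Briarlake (overflow 15)
  20÷6 = 3 each, +1 to first 2
Round 2: Ashgrove=29 Dunmere=17 Elkhorn=19 Fernhollow=18 Ironridge=7 Juniper=8 → close Ashgrove (overflow 17)
  29÷5 = 5 each, +1 to first 4
Round 3: Dunmere=23 Elkhorn=25 Fernhollow=24 Ironridge=13 Juniper=13 → close Dunmere (overflow 16)
  23÷4 = 5 each, +1 to first 3
Round 4: Elkhorn=31 Fernhollow=30 Ironridge=19 Juniper=18 → close Elkhorn (overflow 21)
  31÷3 = 10 each, +1 to first 1
Round 5: Fernhollow=41 Ironridge=29 Juniper=28 → close Fernhollow (overflow 29)
  41÷2 = 20 each, +1 to first 1
Round 6: Ironridge=50 Juniper=48 → close Juniper (overflow 39)
  48÷1 = 48 each, +1 to first 0

Closure order: Briarlake, Ashgrove, Dunmere, Elkhorn, Fernhollow, Juniper
Last habitat: Ironridge with 98 animals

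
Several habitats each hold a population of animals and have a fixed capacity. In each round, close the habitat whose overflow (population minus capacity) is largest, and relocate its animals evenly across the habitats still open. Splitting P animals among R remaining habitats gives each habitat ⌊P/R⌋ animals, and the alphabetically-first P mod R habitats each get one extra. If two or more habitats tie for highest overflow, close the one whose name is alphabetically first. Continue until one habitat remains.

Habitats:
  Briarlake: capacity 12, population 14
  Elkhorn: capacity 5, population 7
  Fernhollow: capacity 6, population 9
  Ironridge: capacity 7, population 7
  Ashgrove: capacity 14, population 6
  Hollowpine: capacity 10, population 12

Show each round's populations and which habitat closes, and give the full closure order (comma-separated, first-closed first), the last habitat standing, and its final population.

Round 1: Ashgrove=6 Briarlake=14 Elkhorn=7 Fernhollow=9 Hollowpine=12 Ironridge=7 → close Fernhollow (overflow 3)
  9÷5 = 1 each, +1 to first 4
Round 2: Ashgrove=8 Briarlake=16 Elkhorn=9 Hollowpine=14 Ironridge=8 → close Briarlake (overflow 4)
  16÷4 = 4 each, +1 to first 0
Round 3: Ashgrove=12 Elkhorn=13 Hollowpine=18 Ironridge=12 → close Elkhorn (overflow 8)
  13÷3 = 4 each, +1 to first 1
Round 4: Ashgrove=17 Hollowpine=22 Ironridge=16 → close Hollowpine (overflow 12)
  22÷2 = 11 each, +1 to first 0
Round 5: Ashgrove=28 Ironridge=27 → close Ironridge (overflow 20)
  27÷1 = 27 each, +1 to first 0

Closure order: Fernhollow, Briarlake, Elkhorn, Hollowpine, Ironridge
Last habitat: Ashgrove with 55 animals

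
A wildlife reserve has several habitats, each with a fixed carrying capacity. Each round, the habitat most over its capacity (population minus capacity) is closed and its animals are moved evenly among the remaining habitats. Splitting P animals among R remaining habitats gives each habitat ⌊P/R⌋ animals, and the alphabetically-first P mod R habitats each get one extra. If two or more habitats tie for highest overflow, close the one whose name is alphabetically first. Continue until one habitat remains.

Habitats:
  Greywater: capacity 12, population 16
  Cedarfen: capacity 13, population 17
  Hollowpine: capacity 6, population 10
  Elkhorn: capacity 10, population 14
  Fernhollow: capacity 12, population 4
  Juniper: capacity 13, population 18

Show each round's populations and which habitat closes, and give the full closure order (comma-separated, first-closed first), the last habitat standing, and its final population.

Closure order: Juniper, Cedarfen, Elkhorn, Greywater, Hollowpine
Last habitat: Fernhollow with 79 animals

Round 1: Cedarfen=17 Elkhorn=14 Fernhollow=4 Greywater=16 Hollowpine=10 Juniper=18 → close Juniper (overflow 5)
  18÷5 = 3 each, +1 to first 3
Round 2: Cedarfen=21 Elkhorn=18 Fernhollow=8 Greywater=19 Hollowpine=13 → close Cedarfen (overflow 8)
  21÷4 = 5 each, +1 to first 1
Round 3: Elkhorn=24 Fernhollow=13 Greywater=24 Hollowpine=18 → close Elkhorn (overflow 14)
  24÷3 = 8 each, +1 to first 0
Round 4: Fernhollow=21 Greywater=32 Hollowpine=26 → close Greywater (overflow 20)
  32÷2 = 16 each, +1 to first 0
Round 5: Fernhollow=37 Hollowpine=42 → close Hollowpine (overflow 36)
  42÷1 = 42 each, +1 to first 0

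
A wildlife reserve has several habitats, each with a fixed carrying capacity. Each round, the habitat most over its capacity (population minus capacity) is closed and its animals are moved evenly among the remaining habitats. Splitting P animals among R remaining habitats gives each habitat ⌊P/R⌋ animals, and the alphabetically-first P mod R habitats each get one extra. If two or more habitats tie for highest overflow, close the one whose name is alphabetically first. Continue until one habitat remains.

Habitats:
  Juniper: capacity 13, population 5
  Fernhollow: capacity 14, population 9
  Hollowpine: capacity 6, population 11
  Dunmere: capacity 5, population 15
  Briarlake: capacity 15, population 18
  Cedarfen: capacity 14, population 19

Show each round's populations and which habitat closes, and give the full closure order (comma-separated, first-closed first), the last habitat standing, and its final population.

Closure order: Dunmere, Cedarfen, Hollowpine, Briarlake, Fernhollow
Last habitat: Juniper with 77 animals

Round 1: Briarlake=18 Cedarfen=19 Dunmere=15 Fernhollow=9 Hollowpine=11 Juniper=5 → close Dunmere (overflow 10)
  15÷5 = 3 each, +1 to first 0
Round 2: Briarlake=21 Cedarfen=22 Fernhollow=12 Hollowpine=14 Juniper=8 → close Cedarfen (overflow 8)
  22÷4 = 5 each, +1 to first 2
Round 3: Briarlake=27 Fernhollow=18 Hollowpine=19 Juniper=13 → close Hollowpine (overflow 13)
  19÷3 = 6 each, +1 to first 1
Round 4: Briarlake=34 Fernhollow=24 Juniper=19 → close Briarlake (overflow 19)
  34÷2 = 17 each, +1 to first 0
Round 5: Fernhollow=41 Juniper=36 → close Fernhollow (overflow 27)
  41÷1 = 41 each, +1 to first 0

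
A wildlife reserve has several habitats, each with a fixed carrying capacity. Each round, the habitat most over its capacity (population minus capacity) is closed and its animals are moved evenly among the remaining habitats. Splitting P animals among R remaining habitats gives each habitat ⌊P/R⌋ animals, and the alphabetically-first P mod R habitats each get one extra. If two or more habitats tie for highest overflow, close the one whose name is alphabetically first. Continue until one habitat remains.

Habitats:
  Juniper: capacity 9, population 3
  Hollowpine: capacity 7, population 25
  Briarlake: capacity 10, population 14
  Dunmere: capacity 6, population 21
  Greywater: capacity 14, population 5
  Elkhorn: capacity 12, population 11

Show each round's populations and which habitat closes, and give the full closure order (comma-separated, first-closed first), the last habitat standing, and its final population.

Round 1: Briarlake=14 Dunmere=21 Elkhorn=11 Greywater=5 Hollowpine=25 Juniper=3 → close Hollowpine (overflow 18)
  25÷5 = 5 each, +1 to first 0
Round 2: Briarlake=19 Dunmere=26 Elkhorn=16 Greywater=10 Juniper=8 → close Dunmere (overflow 20)
  26÷4 = 6 each, +1 to first 2
Round 3: Briarlake=26 Elkhorn=23 Greywater=16 Juniper=14 → close Briarlake (overflow 16)
  26÷3 = 8 each, +1 to first 2
Round 4: Elkhorn=32 Greywater=25 Juniper=22 → close Elkhorn (overflow 20)
  32÷2 = 16 each, +1 to first 0
Round 5: Greywater=41 Juniper=38 → close Juniper (overflow 29)
  38÷1 = 38 each, +1 to first 0

Closure order: Hollowpine, Dunmere, Briarlake, Elkhorn, Juniper
Last habitat: Greywater with 79 animals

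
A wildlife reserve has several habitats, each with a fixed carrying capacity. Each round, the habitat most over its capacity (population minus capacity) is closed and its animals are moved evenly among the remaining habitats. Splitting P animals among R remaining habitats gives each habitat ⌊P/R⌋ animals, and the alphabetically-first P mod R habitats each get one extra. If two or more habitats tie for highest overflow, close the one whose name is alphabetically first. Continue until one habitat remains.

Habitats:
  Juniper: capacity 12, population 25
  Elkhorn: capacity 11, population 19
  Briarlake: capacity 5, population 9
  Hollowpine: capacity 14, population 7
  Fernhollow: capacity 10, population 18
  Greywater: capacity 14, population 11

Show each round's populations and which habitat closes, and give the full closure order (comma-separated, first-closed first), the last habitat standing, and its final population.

Round 1: Briarlake=9 Elkhorn=19 Fernhollow=18 Greywater=11 Hollowpine=7 Juniper=25 → close Juniper (overflow 13)
  25÷5 = 5 each, +1 to first 0
Round 2: Briarlake=14 Elkhorn=24 Fernhollow=23 Greywater=16 Hollowpine=12 → close Elkhorn (overflow 13)
  24÷4 = 6 each, +1 to first 0
Round 3: Briarlake=20 Fernhollow=29 Greywater=22 Hollowpine=18 → close Fernhollow (overflow 19)
  29÷3 = 9 each, +1 to first 2
Round 4: Briarlake=30 Greywater=32 Hollowpine=27 → close Briarlake (overflow 25)
  30÷2 = 15 each, +1 to first 0
Round 5: Greywater=47 Hollowpine=42 → close Greywater (overflow 33)
  47÷1 = 47 each, +1 to first 0

Closure order: Juniper, Elkhorn, Fernhollow, Briarlake, Greywater
Last habitat: Hollowpine with 89 animals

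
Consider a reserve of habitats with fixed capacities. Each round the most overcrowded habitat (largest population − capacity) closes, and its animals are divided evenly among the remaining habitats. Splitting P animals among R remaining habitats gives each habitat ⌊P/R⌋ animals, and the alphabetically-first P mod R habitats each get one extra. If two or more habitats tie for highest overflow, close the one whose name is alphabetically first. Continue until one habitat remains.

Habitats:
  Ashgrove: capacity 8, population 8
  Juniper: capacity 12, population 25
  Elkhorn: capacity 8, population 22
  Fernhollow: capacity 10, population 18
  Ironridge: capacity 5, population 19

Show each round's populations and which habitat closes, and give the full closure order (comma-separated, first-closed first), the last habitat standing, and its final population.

Round 1: Ashgrove=8 Elkhorn=22 Fernhollow=18 Ironridge=19 Juniper=25 → close Elkhorn (overflow 14)
  22÷4 = 5 each, +1 to first 2
Round 2: Ashgrove=14 Fernhollow=24 Ironridge=24 Juniper=30 → close Ironridge (overflow 19)
  24÷3 = 8 each, +1 to first 0
Round 3: Ashgrove=22 Fernhollow=32 Juniper=38 → close Juniper (overflow 26)
  38÷2 = 19 each, +1 to first 0
Round 4: Ashgrove=41 Fernhollow=51 → close Fernhollow (overflow 41)
  51÷1 = 51 each, +1 to first 0

Closure order: Elkhorn, Ironridge, Juniper, Fernhollow
Last habitat: Ashgrove with 92 animals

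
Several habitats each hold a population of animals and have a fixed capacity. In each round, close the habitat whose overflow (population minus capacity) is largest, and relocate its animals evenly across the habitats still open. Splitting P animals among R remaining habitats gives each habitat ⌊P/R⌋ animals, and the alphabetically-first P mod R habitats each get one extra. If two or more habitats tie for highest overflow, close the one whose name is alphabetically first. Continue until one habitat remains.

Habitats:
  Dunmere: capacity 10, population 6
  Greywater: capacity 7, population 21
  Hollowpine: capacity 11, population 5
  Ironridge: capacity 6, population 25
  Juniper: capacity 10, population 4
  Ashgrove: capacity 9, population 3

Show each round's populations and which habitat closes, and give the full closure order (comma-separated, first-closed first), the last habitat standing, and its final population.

Closure order: Ironridge, Greywater, Dunmere, Ashgrove, Hollowpine
Last habitat: Juniper with 64 animals

Round 1: Ashgrove=3 Dunmere=6 Greywater=21 Hollowpine=5 Ironridge=25 Juniper=4 → close Ironridge (overflow 19)
  25÷5 = 5 each, +1 to first 0
Round 2: Ashgrove=8 Dunmere=11 Greywater=26 Hollowpine=10 Juniper=9 → close Greywater (overflow 19)
  26÷4 = 6 each, +1 to first 2
Round 3: Ashgrove=15 Dunmere=18 Hollowpine=16 Juniper=15 → close Dunmere (overflow 8)
  18÷3 = 6 each, +1 to first 0
Round 4: Ashgrove=21 Hollowpine=22 Juniper=21 → close Ashgrove (overflow 12)
  21÷2 = 10 each, +1 to first 1
Round 5: Hollowpine=33 Juniper=31 → close Hollowpine (overflow 22)
  33÷1 = 33 each, +1 to first 0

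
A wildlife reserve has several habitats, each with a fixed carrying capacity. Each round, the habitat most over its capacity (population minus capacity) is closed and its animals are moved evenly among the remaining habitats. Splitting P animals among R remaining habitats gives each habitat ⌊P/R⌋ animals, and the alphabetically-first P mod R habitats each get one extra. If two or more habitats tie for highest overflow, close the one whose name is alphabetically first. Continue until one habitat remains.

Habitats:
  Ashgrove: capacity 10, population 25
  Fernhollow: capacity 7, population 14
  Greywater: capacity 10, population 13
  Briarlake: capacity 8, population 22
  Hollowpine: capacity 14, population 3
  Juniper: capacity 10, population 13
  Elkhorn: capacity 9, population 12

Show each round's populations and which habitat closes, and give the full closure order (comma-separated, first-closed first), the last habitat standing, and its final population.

Closure order: Ashgrove, Briarlake, Fernhollow, Elkhorn, Greywater, Juniper
Last habitat: Hollowpine with 102 animals

Round 1: Ashgrove=25 Briarlake=22 Elkhorn=12 Fernhollow=14 Greywater=13 Hollowpine=3 Juniper=13 → close Ashgrove (overflow 15)
  25÷6 = 4 each, +1 to first 1
Round 2: Briarlake=27 Elkhorn=16 Fernhollow=18 Greywater=17 Hollowpine=7 Juniper=17 → close Briarlake (overflow 19)
  27÷5 = 5 each, +1 to first 2
Round 3: Elkhorn=22 Fernhollow=24 Greywater=22 Hollowpine=12 Juniper=22 → close Fernhollow (overflow 17)
  24÷4 = 6 each, +1 to first 0
Round 4: Elkhorn=28 Greywater=28 Hollowpine=18 Juniper=28 → close Elkhorn (overflow 19)
  28÷3 = 9 each, +1 to first 1
Round 5: Greywater=38 Hollowpine=27 Juniper=37 → close Greywater (overflow 28)
  38÷2 = 19 each, +1 to first 0
Round 6: Hollowpine=46 Juniper=56 → close Juniper (overflow 46)
  56÷1 = 56 each, +1 to first 0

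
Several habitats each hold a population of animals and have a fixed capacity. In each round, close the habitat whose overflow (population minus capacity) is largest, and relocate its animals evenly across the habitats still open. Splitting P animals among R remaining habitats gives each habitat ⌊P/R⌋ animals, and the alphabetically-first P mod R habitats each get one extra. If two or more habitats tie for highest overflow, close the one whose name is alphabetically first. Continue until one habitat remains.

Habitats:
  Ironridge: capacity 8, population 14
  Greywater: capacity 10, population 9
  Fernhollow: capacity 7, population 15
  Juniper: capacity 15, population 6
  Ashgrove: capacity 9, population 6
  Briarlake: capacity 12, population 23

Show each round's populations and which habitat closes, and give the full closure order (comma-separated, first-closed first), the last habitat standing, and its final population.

Closure order: Briarlake, Fernhollow, Ironridge, Greywater, Ashgrove
Last habitat: Juniper with 73 animals

Round 1: Ashgrove=6 Briarlake=23 Fernhollow=15 Greywater=9 Ironridge=14 Juniper=6 → close Briarlake (overflow 11)
  23÷5 = 4 each, +1 to first 3
Round 2: Ashgrove=11 Fernhollow=20 Greywater=14 Ironridge=18 Juniper=10 → close Fernhollow (overflow 13)
  20÷4 = 5 each, +1 to first 0
Round 3: Ashgrove=16 Greywater=19 Ironridge=23 Juniper=15 → close Ironridge (overflow 15)
  23÷3 = 7 each, +1 to first 2
Round 4: Ashgrove=24 Greywater=27 Juniper=22 → close Greywater (overflow 17)
  27÷2 = 13 each, +1 to first 1
Round 5: Ashgrove=38 Juniper=35 → close Ashgrove (overflow 29)
  38÷1 = 38 each, +1 to first 0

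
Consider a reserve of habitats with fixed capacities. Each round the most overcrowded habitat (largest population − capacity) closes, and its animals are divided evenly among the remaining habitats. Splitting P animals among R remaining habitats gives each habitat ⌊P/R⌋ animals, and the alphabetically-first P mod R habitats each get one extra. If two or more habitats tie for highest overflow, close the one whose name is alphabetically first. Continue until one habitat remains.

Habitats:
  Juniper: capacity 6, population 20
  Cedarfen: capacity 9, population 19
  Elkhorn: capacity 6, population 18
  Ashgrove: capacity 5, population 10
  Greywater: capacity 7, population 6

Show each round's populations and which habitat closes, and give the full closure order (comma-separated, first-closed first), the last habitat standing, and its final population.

Round 1: Ashgrove=10 Cedarfen=19 Elkhorn=18 Greywater=6 Juniper=20 → close Juniper (overflow 14)
  20÷4 = 5 each, +1 to first 0
Round 2: Ashgrove=15 Cedarfen=24 Elkhorn=23 Greywater=11 → close Elkhorn (overflow 17)
  23÷3 = 7 each, +1 to first 2
Round 3: Ashgrove=23 Cedarfen=32 Greywater=18 → close Cedarfen (overflow 23)
  32÷2 = 16 each, +1 to first 0
Round 4: Ashgrove=39 Greywater=34 → close Ashgrove (overflow 34)
  39÷1 = 39 each, +1 to first 0

Closure order: Juniper, Elkhorn, Cedarfen, Ashgrove
Last habitat: Greywater with 73 animals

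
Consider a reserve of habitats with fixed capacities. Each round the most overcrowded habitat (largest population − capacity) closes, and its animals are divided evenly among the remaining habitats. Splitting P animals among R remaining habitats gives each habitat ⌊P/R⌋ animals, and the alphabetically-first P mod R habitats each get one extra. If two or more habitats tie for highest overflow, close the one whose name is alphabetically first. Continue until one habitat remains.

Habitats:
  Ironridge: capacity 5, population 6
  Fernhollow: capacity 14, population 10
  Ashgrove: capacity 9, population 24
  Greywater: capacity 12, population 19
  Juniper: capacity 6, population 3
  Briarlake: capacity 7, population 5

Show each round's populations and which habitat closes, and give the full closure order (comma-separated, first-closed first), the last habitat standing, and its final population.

Round 1: Ashgrove=24 Briarlake=5 Fernhollow=10 Greywater=19 Ironridge=6 Juniper=3 → close Ashgrove (overflow 15)
  24÷5 = 4 each, +1 to first 4
Round 2: Briarlake=10 Fernhollow=15 Greywater=24 Ironridge=11 Juniper=7 → close Greywater (overflow 12)
  24÷4 = 6 each, +1 to first 0
Round 3: Briarlake=16 Fernhollow=21 Ironridge=17 Juniper=13 → close Ironridge (overflow 12)
  17÷3 = 5 each, +1 to first 2
Round 4: Briarlake=22 Fernhollow=27 Juniper=18 → close Briarlake (overflow 15)
  22÷2 = 11 each, +1 to first 0
Round 5: Fernhollow=38 Juniper=29 → close Fernhollow (overflow 24)
  38÷1 = 38 each, +1 to first 0

Closure order: Ashgrove, Greywater, Ironridge, Briarlake, Fernhollow
Last habitat: Juniper with 67 animals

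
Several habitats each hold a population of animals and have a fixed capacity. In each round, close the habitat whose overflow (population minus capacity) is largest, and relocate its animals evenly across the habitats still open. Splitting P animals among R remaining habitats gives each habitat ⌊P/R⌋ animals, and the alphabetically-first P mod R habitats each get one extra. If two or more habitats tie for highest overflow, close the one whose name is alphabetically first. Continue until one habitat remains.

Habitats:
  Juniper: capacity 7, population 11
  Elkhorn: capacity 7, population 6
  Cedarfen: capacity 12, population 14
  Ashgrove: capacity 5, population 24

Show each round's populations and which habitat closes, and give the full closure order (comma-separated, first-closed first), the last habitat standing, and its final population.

Closure order: Ashgrove, Juniper, Cedarfen
Last habitat: Elkhorn with 55 animals

Round 1: Ashgrove=24 Cedarfen=14 Elkhorn=6 Juniper=11 → close Ashgrove (overflow 19)
  24÷3 = 8 each, +1 to first 0
Round 2: Cedarfen=22 Elkhorn=14 Juniper=19 → close Juniper (overflow 12)
  19÷2 = 9 each, +1 to first 1
Round 3: Cedarfen=32 Elkhorn=23 → close Cedarfen (overflow 20)
  32÷1 = 32 each, +1 to first 0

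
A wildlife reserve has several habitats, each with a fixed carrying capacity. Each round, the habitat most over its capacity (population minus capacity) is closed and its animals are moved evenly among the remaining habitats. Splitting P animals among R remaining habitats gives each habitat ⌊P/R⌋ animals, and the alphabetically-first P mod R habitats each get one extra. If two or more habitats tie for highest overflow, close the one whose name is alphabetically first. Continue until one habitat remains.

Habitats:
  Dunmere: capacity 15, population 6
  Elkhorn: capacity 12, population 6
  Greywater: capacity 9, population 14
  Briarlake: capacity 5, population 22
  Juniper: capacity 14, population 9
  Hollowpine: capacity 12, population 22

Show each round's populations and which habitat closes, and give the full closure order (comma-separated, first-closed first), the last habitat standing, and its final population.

Closure order: Briarlake, Hollowpine, Greywater, Elkhorn, Juniper
Last habitat: Dunmere with 79 animals

Round 1: Briarlake=22 Dunmere=6 Elkhorn=6 Greywater=14 Hollowpine=22 Juniper=9 → close Briarlake (overflow 17)
  22÷5 = 4 each, +1 to first 2
Round 2: Dunmere=11 Elkhorn=11 Greywater=18 Hollowpine=26 Juniper=13 → close Hollowpine (overflow 14)
  26÷4 = 6 each, +1 to first 2
Round 3: Dunmere=18 Elkhorn=18 Greywater=24 Juniper=19 → close Greywater (overflow 15)
  24÷3 = 8 each, +1 to first 0
Round 4: Dunmere=26 Elkhorn=26 Juniper=27 → close Elkhorn (overflow 14)
  26÷2 = 13 each, +1 to first 0
Round 5: Dunmere=39 Juniper=40 → close Juniper (overflow 26)
  40÷1 = 40 each, +1 to first 0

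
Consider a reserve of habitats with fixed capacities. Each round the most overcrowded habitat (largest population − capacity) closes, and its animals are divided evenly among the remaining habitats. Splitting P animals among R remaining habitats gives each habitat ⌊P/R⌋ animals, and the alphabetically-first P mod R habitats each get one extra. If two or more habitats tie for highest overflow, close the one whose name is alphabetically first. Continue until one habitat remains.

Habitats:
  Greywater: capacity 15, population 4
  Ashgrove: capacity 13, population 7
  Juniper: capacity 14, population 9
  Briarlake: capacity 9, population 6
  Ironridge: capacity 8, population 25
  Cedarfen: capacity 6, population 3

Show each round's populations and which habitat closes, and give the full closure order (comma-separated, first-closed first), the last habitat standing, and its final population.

Round 1: Ashgrove=7 Briarlake=6 Cedarfen=3 Greywater=4 Ironridge=25 Juniper=9 → close Ironridge (overflow 17)
  25÷5 = 5 each, +1 to first 0
Round 2: Ashgrove=12 Briarlake=11 Cedarfen=8 Greywater=9 Juniper=14 → close Briarlake (overflow 2)
  11÷4 = 2 each, +1 to first 3
Round 3: Ashgrove=15 Cedarfen=11 Greywater=12 Juniper=16 → close Cedarfen (overflow 5)
  11÷3 = 3 each, +1 to first 2
Round 4: Ashgrove=19 Greywater=16 Juniper=19 → close Ashgrove (overflow 6)
  19÷2 = 9 each, +1 to first 1
Round 5: Greywater=26 Juniper=28 → close Juniper (overflow 14)
  28÷1 = 28 each, +1 to first 0

Closure order: Ironridge, Briarlake, Cedarfen, Ashgrove, Juniper
Last habitat: Greywater with 54 animals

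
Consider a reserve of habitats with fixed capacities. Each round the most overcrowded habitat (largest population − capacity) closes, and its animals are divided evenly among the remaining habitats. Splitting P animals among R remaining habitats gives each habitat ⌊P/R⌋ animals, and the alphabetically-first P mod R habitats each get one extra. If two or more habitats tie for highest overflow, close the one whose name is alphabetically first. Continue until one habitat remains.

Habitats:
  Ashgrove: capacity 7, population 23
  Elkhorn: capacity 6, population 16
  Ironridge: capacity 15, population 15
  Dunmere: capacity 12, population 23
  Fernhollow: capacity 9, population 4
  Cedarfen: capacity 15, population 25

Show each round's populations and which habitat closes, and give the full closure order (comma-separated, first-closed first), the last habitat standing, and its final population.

Closure order: Ashgrove, Dunmere, Cedarfen, Elkhorn, Ironridge
Last habitat: Fernhollow with 106 animals

Round 1: Ashgrove=23 Cedarfen=25 Dunmere=23 Elkhorn=16 Fernhollow=4 Ironridge=15 → close Ashgrove (overflow 16)
  23÷5 = 4 each, +1 to first 3
Round 2: Cedarfen=30 Dunmere=28 Elkhorn=21 Fernhollow=8 Ironridge=19 → close Dunmere (overflow 16)
  28÷4 = 7 each, +1 to first 0
Round 3: Cedarfen=37 Elkhorn=28 Fernhollow=15 Ironridge=26 → close Cedarfen (overflow 22)
  37÷3 = 12 each, +1 to first 1
Round 4: Elkhorn=41 Fernhollow=27 Ironridge=38 → close Elkhorn (overflow 35)
  41÷2 = 20 each, +1 to first 1
Round 5: Fernhollow=48 Ironridge=58 → close Ironridge (overflow 43)
  58÷1 = 58 each, +1 to first 0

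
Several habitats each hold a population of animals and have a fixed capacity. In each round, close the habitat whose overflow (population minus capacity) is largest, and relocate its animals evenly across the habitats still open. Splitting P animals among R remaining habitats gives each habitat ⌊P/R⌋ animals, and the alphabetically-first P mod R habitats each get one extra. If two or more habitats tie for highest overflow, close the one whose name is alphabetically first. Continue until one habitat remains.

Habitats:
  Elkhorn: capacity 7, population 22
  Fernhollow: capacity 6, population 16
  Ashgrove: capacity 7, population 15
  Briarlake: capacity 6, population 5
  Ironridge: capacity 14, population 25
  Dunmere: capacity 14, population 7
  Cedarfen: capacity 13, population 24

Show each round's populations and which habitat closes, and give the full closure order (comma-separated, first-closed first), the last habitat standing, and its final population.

Round 1: Ashgrove=15 Briarlake=5 Cedarfen=24 Dunmere=7 Elkhorn=22 Fernhollow=16 Ironridge=25 → close Elkhorn (overflow 15)
  22÷6 = 3 each, +1 to first 4
Round 2: Ashgrove=19 Briarlake=9 Cedarfen=28 Dunmere=11 Fernhollow=19 Ironridge=28 → close Cedarfen (overflow 15)
  28÷5 = 5 each, +1 to first 3
Round 3: Ashgrove=25 Briarlake=15 Dunmere=17 Fernhollow=24 Ironridge=33 → close Ironridge (overflow 19)
  33÷4 = 8 each, +1 to first 1
Round 4: Ashgrove=34 Briarlake=23 Dunmere=25 Fernhollow=32 → close Ashgrove (overflow 27)
  34÷3 = 11 each, +1 to first 1
Round 5: Briarlake=35 Dunmere=36 Fernhollow=43 → close Fernhollow (overflow 37)
  43÷2 = 21 each, +1 to first 1
Round 6: Briarlake=57 Dunmere=57 → close Briarlake (overflow 51)
  57÷1 = 57 each, +1 to first 0

Closure order: Elkhorn, Cedarfen, Ironridge, Ashgrove, Fernhollow, Briarlake
Last habitat: Dunmere with 114 animals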